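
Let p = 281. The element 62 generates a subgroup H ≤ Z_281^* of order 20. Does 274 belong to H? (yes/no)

yes

⟨62⟩ has order 20; its elements mod 281 are {1, 7, 40, 49, 53, 62, 68, 86, 90, 128, 153, 191, 195, 213, 219, 228, 232, 241, 274, 280}.
274 is in this set.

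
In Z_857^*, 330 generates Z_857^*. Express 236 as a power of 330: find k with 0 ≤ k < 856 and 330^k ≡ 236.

Baby-step giant-step with m = ceil(sqrt(856)) = 30.
Baby table (330^j mod 857 for j=0..29):
  0:1  1:330  2:61  3:419  4:293  5:706  6:733  7:216
  8:149  9:321  10:519  11:727  12:807  13:640  14:378  15:475
  16:776  17:694  18:201  19:341  20:263  21:233  22:617  23:501
  24:786  25:566  26:811  27:246  28:622  29:437
Giant step factor: 330^(-30) ≡ 575 (mod 857).
Scan 236·575^i mod 857 for i = 0, 1, …:
  i=0: 236   i=1: 294   i=2: 221   i=3: 239
  i=4: 305   i=5: 547   i=6: 6   i=7: 22
  i=8: 652   i=9: 391     …   i=24: 348
  i=25: 419
Match at i=25, j=3: k = 25·30 + 3 = 753.

753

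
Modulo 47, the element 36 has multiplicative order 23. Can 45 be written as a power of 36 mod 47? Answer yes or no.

no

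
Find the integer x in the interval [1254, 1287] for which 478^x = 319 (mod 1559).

Compute 478^1254 mod 1559 = 366, then multiply by 478 repeatedly:
  478^1254=366  478^1255=340  478^1256=384  478^1257=1149  478^1258=454
  478^1259=311  478^1260=553  478^1261=863  478^1262=938  478^1263=931
  478^1264=703  478^1265=849  478^1266=482  478^1267=1223  478^1268=1528
  478^1269=772  478^1270=1092  478^1271=1270  478^1272=609  478^1273=1128
  478^1274=1329  478^1275=749  478^1276=1011  478^1277=1527  478^1278=294
  478^1279=222  478^1280=104  478^1281=1383  478^1282=58  478^1283=1221
  478^1284=572  478^1285=591  478^1286=319
Found 319 at exponent 1286.

1286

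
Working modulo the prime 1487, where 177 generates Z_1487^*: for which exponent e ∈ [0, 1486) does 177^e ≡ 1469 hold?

1079

Baby-step giant-step with m = ceil(sqrt(1486)) = 39.
Baby table (177^j mod 1487 for j=0..38):
  0:1  1:177  2:102  3:210  4:1482  5:602  6:977  7:437
  8:25  9:1451  10:1063  11:789  12:1362  13:180  14:633  15:516
  16:625  17:587  18:1296  19:394  20:1336  21:39  22:955  23:1004
  24:755  25:1292  26:1173  27:928  28:686  29:975  30:83  31:1308
  32:1031  33:1073  34:1072  35:895  36:793  37:583  38:588
Giant step factor: 177^(-39) ≡ 531 (mod 1487).
Scan 1469·531^i mod 1487 for i = 0, 1, …:
  i=0: 1469   i=1: 851   i=2: 1320   i=3: 543
  i=4: 1342   i=5: 329   i=6: 720   i=7: 161
  i=8: 732   i=9: 585     …   i=26: 1422
  i=27: 1173
Match at i=27, j=26: e = 27·39 + 26 = 1079.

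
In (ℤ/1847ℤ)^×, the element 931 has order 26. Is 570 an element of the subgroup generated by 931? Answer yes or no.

no

570 ∈ ⟨931⟩ iff 570^26 ≡ 1 (mod 1847), since |⟨931⟩| = 26.
570^26 mod 1847 = 1218.
Since 1218 ≠ 1, 570 does not lie in the subgroup.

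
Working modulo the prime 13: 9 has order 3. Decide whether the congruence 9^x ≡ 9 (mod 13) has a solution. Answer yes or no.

9 ∈ ⟨9⟩ iff 9^3 ≡ 1 (mod 13), since |⟨9⟩| = 3.
9^3 mod 13 = 1.
Since 1 = 1, 9 lies in the subgroup.

yes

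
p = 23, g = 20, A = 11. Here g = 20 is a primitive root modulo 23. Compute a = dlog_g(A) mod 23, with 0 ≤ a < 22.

Successive powers of 20 modulo 23:
  20^0=1  20^1=20  20^2=9  20^3=19  20^4=12  20^5=10
  20^6=16  20^7=21  20^8=6  20^9=5  20^10=8  20^11=22
  20^12=3  20^13=14  20^14=4  20^15=11
So 20^15 ≡ 11 (mod 23), giving a = 15.

15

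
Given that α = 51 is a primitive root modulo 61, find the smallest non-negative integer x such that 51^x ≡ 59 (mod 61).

47

Baby-step giant-step with m = ceil(sqrt(60)) = 8.
Baby table (51^j mod 61 for j=0..7):
  0:1  1:51  2:39  3:37  4:57  5:40  6:27  7:35
Giant step factor: 51^(-8) ≡ 42 (mod 61).
Scan 59·42^i mod 61 for i = 0, 1, …:
  i=0: 59   i=1: 38   i=2: 10   i=3: 54
  i=4: 11   i=5: 35
Match at i=5, j=7: x = 5·8 + 7 = 47.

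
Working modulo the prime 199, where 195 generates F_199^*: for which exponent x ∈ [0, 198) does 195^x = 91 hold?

Baby-step giant-step with m = ceil(sqrt(198)) = 15.
Baby table (195^j mod 199 for j=0..14):
  0:1  1:195  2:16  3:135  4:57  5:170  6:116  7:133
  8:65  9:138  10:45  11:19  12:123  13:105  14:177
Giant step factor: 195^(-15) ≡ 147 (mod 199).
Scan 91·147^i mod 199 for i = 0, 1, …:
  i=0: 91   i=1: 44   i=2: 100   i=3: 173
  i=4: 158   i=5: 142   i=6: 178   i=7: 97
  i=8: 130   i=9: 6   i=10: 86   i=11: 105
Match at i=11, j=13: x = 11·15 + 13 = 178.

178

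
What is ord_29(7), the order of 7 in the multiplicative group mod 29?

7

The order of 7 must divide p − 1 = 28 = 2^2 · 7.
Divisors: 1, 2, 4, 7, 14, 28.
Check each in increasing order: 7^1 ≡ 7;  7^2 ≡ 20;  7^4 ≡ 23;  7^7 ≡ 1.
Smallest exponent giving 1 is 7.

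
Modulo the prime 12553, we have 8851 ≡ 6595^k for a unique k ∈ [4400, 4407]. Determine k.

4401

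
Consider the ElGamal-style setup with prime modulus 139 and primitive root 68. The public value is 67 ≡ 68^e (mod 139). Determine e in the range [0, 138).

28

Successive powers of 68 modulo 139:
  68^0=1  68^1=68  68^2=37  68^3=14  68^4=118  68^5=101
  68^6=57  68^7=123  68^8=24  68^9=103  68^10=54  68^11=58
  68^12=52  68^13=61  68^14=117  68^15=33  68^16=20  68^17=109
  68^18=45  68^19=2  68^20=136  68^21=74  68^22=28  68^23=97
  68^24=63  68^25=114  68^26=107  68^27=48  68^28=67
So 68^28 ≡ 67 (mod 139), giving e = 28.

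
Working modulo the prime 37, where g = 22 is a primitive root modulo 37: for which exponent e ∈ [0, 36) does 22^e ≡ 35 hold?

25

Successive powers of 22 modulo 37:
  22^0=1  22^1=22  22^2=3  22^3=29  22^4=9  22^5=13
  22^6=27  22^7=2  22^8=7  22^9=6  22^10=21  22^11=18
  22^12=26  22^13=17  22^14=4  22^15=14  22^16=12  22^17=5
  22^18=36  22^19=15  22^20=34  22^21=8  22^22=28  22^23=24
  22^24=10  22^25=35
So 22^25 ≡ 35 (mod 37), giving e = 25.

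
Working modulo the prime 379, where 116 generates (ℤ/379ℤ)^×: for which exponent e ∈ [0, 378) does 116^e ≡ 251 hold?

Baby-step giant-step with m = ceil(sqrt(378)) = 20.
Baby table (116^j mod 379 for j=0..19):
  0:1  1:116  2:191  3:174  4:97  5:261  6:335  7:202
  8:313  9:303  10:280  11:265  12:41  13:208  14:251  15:312
  16:187  17:89  18:91  19:323
Giant step factor: 116^(-20) ≡ 143 (mod 379).
Scan 251·143^i mod 379 for i = 0, 1, …:
  i=0: 251
Match at i=0, j=14: e = 0·20 + 14 = 14.

14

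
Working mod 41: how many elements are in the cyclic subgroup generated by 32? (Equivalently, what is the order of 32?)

4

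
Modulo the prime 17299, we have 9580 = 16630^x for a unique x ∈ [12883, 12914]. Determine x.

Compute 16630^12883 mod 17299 = 9046, then multiply by 16630 repeatedly:
  16630^12883=9046  16630^12884=2876  16630^12885=13444  16630^12886=1444  16630^12887=2708
  16630^12888=4743  16630^12889=9949  16630^12890=4234  16630^12891=4490  16630^12892=6216
  16630^12893=10555  16630^12894=13996  16630^12895=12734  16630^12896=9361  16630^12897=17028
  16630^12898=8309  16630^12899=11557  16630^12900=1020  16630^12901=9580
Found 9580 at exponent 12901.

12901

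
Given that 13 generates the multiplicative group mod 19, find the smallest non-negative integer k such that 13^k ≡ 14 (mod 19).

5

Successive powers of 13 modulo 19:
  13^0=1  13^1=13  13^2=17  13^3=12  13^4=4  13^5=14
So 13^5 ≡ 14 (mod 19), giving k = 5.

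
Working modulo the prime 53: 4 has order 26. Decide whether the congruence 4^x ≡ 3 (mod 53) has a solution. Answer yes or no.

3 ∈ ⟨4⟩ iff 3^26 ≡ 1 (mod 53), since |⟨4⟩| = 26.
3^26 mod 53 = 52.
Since 52 ≠ 1, 3 does not lie in the subgroup.

no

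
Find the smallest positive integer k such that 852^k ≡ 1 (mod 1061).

The order of 852 must divide p − 1 = 1060 = 2^2 · 5 · 53.
Divisors: 1, 2, 4, 5, 10, 20, 53, 106, 212, 265, 530, 1060.
Check each in increasing order: 852^1 ≡ 852;  852^2 ≡ 180;  852^4 ≡ 570;  852^5 ≡ 763;  852^10 ≡ 741;  852^20 ≡ 544;  852^53 ≡ 1.
Smallest exponent giving 1 is 53.

53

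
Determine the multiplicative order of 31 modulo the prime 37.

4

The order of 31 must divide p − 1 = 36 = 2^2 · 3^2.
Divisors: 1, 2, 3, 4, 6, 9, 12, 18, 36.
Check each in increasing order: 31^1 ≡ 31;  31^2 ≡ 36;  31^3 ≡ 6;  31^4 ≡ 1.
Smallest exponent giving 1 is 4.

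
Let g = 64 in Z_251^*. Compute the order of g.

25

The order of 64 must divide p − 1 = 250 = 2 · 5^3.
Divisors: 1, 2, 5, 10, 25, 50, 125, 250.
Check each in increasing order: 64^1 ≡ 64;  64^2 ≡ 80;  64^5 ≡ 219;  64^10 ≡ 20;  64^25 ≡ 1.
Smallest exponent giving 1 is 25.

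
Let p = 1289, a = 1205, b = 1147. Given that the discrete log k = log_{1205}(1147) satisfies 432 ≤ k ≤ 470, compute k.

Compute 1205^432 mod 1289 = 1065, then multiply by 1205 repeatedly:
  1205^432=1065  1205^433=770  1205^434=1059  1205^435=1274  1205^436=1260
  1205^437=1147
Found 1147 at exponent 437.

437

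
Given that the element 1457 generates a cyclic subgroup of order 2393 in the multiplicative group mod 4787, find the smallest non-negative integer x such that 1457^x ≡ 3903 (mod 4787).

582

Baby-step giant-step with m = ceil(sqrt(2393)) = 49.
Baby table (1457^j mod 4787 for j=0..48):
  0:1  1:1457  2:2208  3:192  4:2098  5:2680  6:3355  7:708
  8:2351  9:2702  10:1900  11:1414  12:1788  13:988  14:3416  15:3419
  16:3003  17:53  18:629  19:2136  20:602  21:1093  22:3217  23:696
  24:4015  25:141  26:4383  27:173  28:3137  29:3811  30:4494  31:3929
  32:4088  33:1188  34:2809  35:4615  36:3107  37:3184  38:485  39:2956
  40:3379  41:2167  42:2686  43:2523  44:4382  45:3503  46:929  47:3619
  48:2396
Giant step factor: 1457^(-49) ≡ 962 (mod 4787).
Scan 3903·962^i mod 4787 for i = 0, 1, …:
  i=0: 3903   i=1: 1678   i=2: 1017   i=3: 1806
  i=4: 4478   i=5: 4323   i=6: 3610   i=7: 2245
  i=8: 753   i=9: 1549   i=10: 1381   i=11: 2523
Match at i=11, j=43: x = 11·49 + 43 = 582.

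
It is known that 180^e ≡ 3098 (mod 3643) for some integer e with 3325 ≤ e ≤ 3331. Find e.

3330

Compute 180^3325 mod 3643 = 2233, then multiply by 180 repeatedly:
  180^3325=2233  180^3326=1210  180^3327=2863  180^3328=1677  180^3329=3134
  180^3330=3098
Found 3098 at exponent 3330.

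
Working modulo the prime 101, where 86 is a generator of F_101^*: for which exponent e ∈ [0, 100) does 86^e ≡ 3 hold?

Baby-step giant-step with m = ceil(sqrt(100)) = 10.
Baby table (86^j mod 101 for j=0..9):
  0:1  1:86  2:23  3:59  4:24  5:44  6:47  7:2
  8:71  9:46
Giant step factor: 86^(-10) ≡ 6 (mod 101).
Scan 3·6^i mod 101 for i = 0, 1, …:
  i=0: 3   i=1: 18   i=2: 7   i=3: 42
  i=4: 50   i=5: 98   i=6: 83   i=7: 94
  i=8: 59
Match at i=8, j=3: e = 8·10 + 3 = 83.

83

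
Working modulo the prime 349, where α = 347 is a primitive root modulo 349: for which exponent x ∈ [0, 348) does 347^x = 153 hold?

Baby-step giant-step with m = ceil(sqrt(348)) = 19.
Baby table (347^j mod 349 for j=0..18):
  0:1  1:347  2:4  3:341  4:16  5:317  6:64  7:221
  8:256  9:186  10:326  11:46  12:257  13:184  14:330  15:38
  16:273  17:152  18:45
Giant step factor: 347^(-19) ≡ 190 (mod 349).
Scan 153·190^i mod 349 for i = 0, 1, …:
  i=0: 153   i=1: 103   i=2: 26   i=3: 54
  i=4: 139   i=5: 235   i=6: 327   i=7: 8
  i=8: 124   i=9: 177     …   i=15: 173
  i=16: 64
Match at i=16, j=6: x = 16·19 + 6 = 310.

310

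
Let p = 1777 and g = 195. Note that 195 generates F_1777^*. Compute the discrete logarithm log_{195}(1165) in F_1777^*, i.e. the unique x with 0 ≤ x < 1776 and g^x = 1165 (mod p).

Baby-step giant-step with m = ceil(sqrt(1776)) = 43.
Baby table (195^j mod 1777 for j=0..42):
  0:1  1:195  2:708  3:1231  4:150  5:818  6:1357  7:1619
  8:1176  9:87  10:972  11:1178  12:477  13:611  14:86  15:777
  16:470  17:1023  18:461  19:1045  20:1197  21:628  22:1624  23:374
  24:73  25:19  26:151  27:1013  28:288  29:1073  30:1326  31:905
  32:552  33:1020  34:1653  35:698  36:1058  37:178  38:947  39:1634
  40:547  41:45  42:1667
Giant step factor: 195^(-43) ≡ 1368 (mod 1777).
Scan 1165·1368^i mod 1777 for i = 0, 1, …:
  i=0: 1165   i=1: 1528   i=2: 552
Match at i=2, j=32: x = 2·43 + 32 = 118.

118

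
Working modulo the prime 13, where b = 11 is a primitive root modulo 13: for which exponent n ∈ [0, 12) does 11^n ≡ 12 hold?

Successive powers of 11 modulo 13:
  11^0=1  11^1=11  11^2=4  11^3=5  11^4=3  11^5=7
  11^6=12
So 11^6 ≡ 12 (mod 13), giving n = 6.

6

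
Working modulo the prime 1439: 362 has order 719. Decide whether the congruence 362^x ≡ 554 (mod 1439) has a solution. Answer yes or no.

554 ∈ ⟨362⟩ iff 554^719 ≡ 1 (mod 1439), since |⟨362⟩| = 719.
554^719 mod 1439 = 1438.
Since 1438 ≠ 1, 554 does not lie in the subgroup.

no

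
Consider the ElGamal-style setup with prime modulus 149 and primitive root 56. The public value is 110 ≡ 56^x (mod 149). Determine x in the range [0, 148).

126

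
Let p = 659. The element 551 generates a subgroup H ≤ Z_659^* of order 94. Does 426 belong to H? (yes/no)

426 ∈ ⟨551⟩ iff 426^94 ≡ 1 (mod 659), since |⟨551⟩| = 94.
426^94 mod 659 = 12.
Since 12 ≠ 1, 426 does not lie in the subgroup.

no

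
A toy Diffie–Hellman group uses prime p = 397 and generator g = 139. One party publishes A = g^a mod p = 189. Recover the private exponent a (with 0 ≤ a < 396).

295

Baby-step giant-step with m = ceil(sqrt(396)) = 20.
Baby table (139^j mod 397 for j=0..19):
  0:1  1:139  2:265  3:311  4:353  5:236  6:250  7:211
  8:348  9:335  10:116  11:244  12:171  13:346  14:57  15:380
  16:19  17:259  18:271  19:351
Giant step factor: 139^(-20) ≡ 293 (mod 397).
Scan 189·293^i mod 397 for i = 0, 1, …:
  i=0: 189   i=1: 194   i=2: 71   i=3: 159
  i=4: 138   i=5: 337   i=6: 285   i=7: 135
  i=8: 252   i=9: 391     …   i=13: 317
  i=14: 380
Match at i=14, j=15: a = 14·20 + 15 = 295.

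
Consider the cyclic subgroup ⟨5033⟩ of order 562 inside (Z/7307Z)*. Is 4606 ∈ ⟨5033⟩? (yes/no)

4606 ∈ ⟨5033⟩ iff 4606^562 ≡ 1 (mod 7307), since |⟨5033⟩| = 562.
4606^562 mod 7307 = 1.
Since 1 = 1, 4606 lies in the subgroup.

yes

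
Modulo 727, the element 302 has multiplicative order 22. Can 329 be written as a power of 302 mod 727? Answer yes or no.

yes

329 ∈ ⟨302⟩ iff 329^22 ≡ 1 (mod 727), since |⟨302⟩| = 22.
329^22 mod 727 = 1.
Since 1 = 1, 329 lies in the subgroup.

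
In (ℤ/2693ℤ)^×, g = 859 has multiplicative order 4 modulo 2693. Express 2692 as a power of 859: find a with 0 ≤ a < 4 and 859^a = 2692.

2

Successive powers of 859 modulo 2693:
  859^0=1  859^1=859  859^2=2692
So 859^2 ≡ 2692 (mod 2693), giving a = 2.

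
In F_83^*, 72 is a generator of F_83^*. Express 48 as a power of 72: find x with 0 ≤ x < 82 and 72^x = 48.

10

Successive powers of 72 modulo 83:
  72^0=1  72^1=72  72^2=38  72^3=80  72^4=33  72^5=52
  72^6=9  72^7=67  72^8=10  72^9=56  72^10=48
So 72^10 ≡ 48 (mod 83), giving x = 10.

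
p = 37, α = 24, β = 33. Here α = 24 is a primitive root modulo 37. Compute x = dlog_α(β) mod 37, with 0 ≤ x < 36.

28

Successive powers of 24 modulo 37:
  24^0=1  24^1=24  24^2=21  24^3=23  24^4=34  24^5=2
  24^6=11  24^7=5  24^8=9  24^9=31  24^10=4  24^11=22
  24^12=10  24^13=18  24^14=25  24^15=8  24^16=7  24^17=20
  24^18=36  24^19=13  24^20=16  24^21=14  24^22=3  24^23=35
  24^24=26  24^25=32  24^26=28  24^27=6  24^28=33
So 24^28 ≡ 33 (mod 37), giving x = 28.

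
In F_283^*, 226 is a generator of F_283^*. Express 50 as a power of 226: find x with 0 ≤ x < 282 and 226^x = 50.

43

Baby-step giant-step with m = ceil(sqrt(282)) = 17.
Baby table (226^j mod 283 for j=0..16):
  0:1  1:226  2:136  3:172  4:101  5:186  6:152  7:109
  8:13  9:108  10:70  11:255  12:181  13:154  14:278  15:2
  16:169
Giant step factor: 226^(-17) ≡ 180 (mod 283).
Scan 50·180^i mod 283 for i = 0, 1, …:
  i=0: 50   i=1: 227   i=2: 108
Match at i=2, j=9: x = 2·17 + 9 = 43.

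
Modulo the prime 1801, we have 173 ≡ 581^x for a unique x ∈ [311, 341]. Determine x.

335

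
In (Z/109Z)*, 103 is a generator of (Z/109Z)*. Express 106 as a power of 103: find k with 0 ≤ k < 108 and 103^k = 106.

106

Baby-step giant-step with m = ceil(sqrt(108)) = 11.
Baby table (103^j mod 109 for j=0..10):
  0:1  1:103  2:36  3:2  4:97  5:72  6:4  7:85
  8:35  9:8  10:61
Giant step factor: 103^(-11) ≡ 95 (mod 109).
Scan 106·95^i mod 109 for i = 0, 1, …:
  i=0: 106   i=1: 42   i=2: 66   i=3: 57
  i=4: 74   i=5: 54   i=6: 7   i=7: 11
  i=8: 64   i=9: 85
Match at i=9, j=7: k = 9·11 + 7 = 106.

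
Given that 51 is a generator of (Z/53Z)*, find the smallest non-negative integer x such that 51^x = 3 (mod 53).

43

Baby-step giant-step with m = ceil(sqrt(52)) = 8.
Baby table (51^j mod 53 for j=0..7):
  0:1  1:51  2:4  3:45  4:16  5:21  6:11  7:31
Giant step factor: 51^(-8) ≡ 47 (mod 53).
Scan 3·47^i mod 53 for i = 0, 1, …:
  i=0: 3   i=1: 35   i=2: 2   i=3: 41
  i=4: 19   i=5: 45
Match at i=5, j=3: x = 5·8 + 3 = 43.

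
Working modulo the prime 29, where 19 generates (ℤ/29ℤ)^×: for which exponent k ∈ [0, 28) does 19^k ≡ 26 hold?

Successive powers of 19 modulo 29:
  19^0=1  19^1=19  19^2=13  19^3=15  19^4=24  19^5=21
  19^6=22  19^7=12  19^8=25  19^9=11  19^10=6  19^11=27
  19^12=20  19^13=3  19^14=28  19^15=10  19^16=16  19^17=14
  19^18=5  19^19=8  19^20=7  19^21=17  19^22=4  19^23=18
  19^24=23  19^25=2  19^26=9  19^27=26
So 19^27 ≡ 26 (mod 29), giving k = 27.

27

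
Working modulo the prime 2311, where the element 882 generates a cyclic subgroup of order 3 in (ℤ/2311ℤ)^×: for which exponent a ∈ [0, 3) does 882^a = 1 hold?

0

Successive powers of 882 modulo 2311:
  882^0=1
So 882^0 ≡ 1 (mod 2311), giving a = 0.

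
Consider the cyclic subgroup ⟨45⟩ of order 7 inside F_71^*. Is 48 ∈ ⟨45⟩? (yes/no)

48 ∈ ⟨45⟩ iff 48^7 ≡ 1 (mod 71), since |⟨45⟩| = 7.
48^7 mod 71 = 1.
Since 1 = 1, 48 lies in the subgroup.

yes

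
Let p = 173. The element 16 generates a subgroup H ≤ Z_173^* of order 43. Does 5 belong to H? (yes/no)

no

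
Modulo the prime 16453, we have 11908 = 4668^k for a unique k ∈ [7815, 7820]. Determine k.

7818

Compute 4668^7815 mod 16453 = 13291, then multiply by 4668 repeatedly:
  4668^7815=13291  4668^7816=14578  4668^7817=496  4668^7818=11908
Found 11908 at exponent 7818.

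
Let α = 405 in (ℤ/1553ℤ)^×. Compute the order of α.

1552

The order of 405 must divide p − 1 = 1552 = 2^4 · 97.
Divisors: 1, 2, 4, 8, 16, 97, 194, 388, 776, 1552.
Check each in increasing order: 405^1 ≡ 405;  405^2 ≡ 960;  405^4 ≡ 671;  405^8 ≡ 1424;  405^16 ≡ 1111;  405^97 ≡ 1227;  405^194 ≡ 672;  405^388 ≡ 1214;  405^776 ≡ 1552;  405^1552 ≡ 1.
Smallest exponent giving 1 is 1552.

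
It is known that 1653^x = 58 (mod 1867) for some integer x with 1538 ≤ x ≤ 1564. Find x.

1548

Compute 1653^1538 mod 1867 = 416, then multiply by 1653 repeatedly:
  1653^1538=416  1653^1539=592  1653^1540=268  1653^1541=525  1653^1542=1537
  1653^1543=1541  1653^1544=685  1653^1545=903  1653^1546=926  1653^1547=1605
  1653^1548=58
Found 58 at exponent 1548.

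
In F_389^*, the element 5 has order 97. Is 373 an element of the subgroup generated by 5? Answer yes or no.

373 ∈ ⟨5⟩ iff 373^97 ≡ 1 (mod 389), since |⟨5⟩| = 97.
373^97 mod 389 = 388.
Since 388 ≠ 1, 373 does not lie in the subgroup.

no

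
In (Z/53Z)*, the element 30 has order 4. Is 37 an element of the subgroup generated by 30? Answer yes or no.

no

⟨30⟩ has order 4; its elements mod 53 are {1, 23, 30, 52}.
37 is not in this set.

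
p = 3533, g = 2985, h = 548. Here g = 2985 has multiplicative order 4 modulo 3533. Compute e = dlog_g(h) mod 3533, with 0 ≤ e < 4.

Successive powers of 2985 modulo 3533:
  2985^0=1  2985^1=2985  2985^2=3532  2985^3=548
So 2985^3 ≡ 548 (mod 3533), giving e = 3.

3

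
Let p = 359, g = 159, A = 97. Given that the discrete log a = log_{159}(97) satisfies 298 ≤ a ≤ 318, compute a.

317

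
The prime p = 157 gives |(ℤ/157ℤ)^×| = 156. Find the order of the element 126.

39

The order of 126 must divide p − 1 = 156 = 2^2 · 3 · 13.
Divisors: 1, 2, 3, 4, 6, 12, 13, 26, 39, 52, 78, 156.
Check each in increasing order: 126^1 ≡ 126;  126^2 ≡ 19;  126^3 ≡ 39;  126^4 ≡ 47;  126^6 ≡ 108;  126^12 ≡ 46;  126^13 ≡ 144;  126^26 ≡ 12;  126^39 ≡ 1.
Smallest exponent giving 1 is 39.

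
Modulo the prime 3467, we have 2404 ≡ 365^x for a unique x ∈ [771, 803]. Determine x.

776

Compute 365^771 mod 3467 = 1158, then multiply by 365 repeatedly:
  365^771=1158  365^772=3163  365^773=3451  365^774=1094  365^775=605
  365^776=2404
Found 2404 at exponent 776.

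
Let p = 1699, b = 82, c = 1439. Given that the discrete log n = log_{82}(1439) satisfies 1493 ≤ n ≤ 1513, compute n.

Compute 82^1493 mod 1699 = 492, then multiply by 82 repeatedly:
  82^1493=492  82^1494=1267  82^1495=255  82^1496=522  82^1497=329
  82^1498=1493  82^1499=98  82^1500=1240  82^1501=1439
Found 1439 at exponent 1501.

1501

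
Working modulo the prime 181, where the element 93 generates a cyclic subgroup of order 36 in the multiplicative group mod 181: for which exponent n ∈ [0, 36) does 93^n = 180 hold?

18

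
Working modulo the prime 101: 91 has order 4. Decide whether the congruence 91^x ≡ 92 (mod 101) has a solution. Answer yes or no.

no

92 ∈ ⟨91⟩ iff 92^4 ≡ 1 (mod 101), since |⟨91⟩| = 4.
92^4 mod 101 = 97.
Since 97 ≠ 1, 92 does not lie in the subgroup.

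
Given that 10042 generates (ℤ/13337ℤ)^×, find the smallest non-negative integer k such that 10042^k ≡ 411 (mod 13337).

6772

Baby-step giant-step with m = ceil(sqrt(13336)) = 116.
Baby table (10042^j mod 13337 for j=0..115):
  0:1  1:10042  2:707  3:4410  4:6380  5:10349  6:2754  7:8067
  8:13213  9:8470  10:5691  11:13314  12:9100  13:10413  14:5266  15:13304
  16:2039  17:3343  18:1177  19:2852  20:5245  21:2477  22:529  23:4092
  24:567  25:12252  26:759  27:6451  28:3133  29:12940  30:1089  31:12735
  32:9714  33:1170  34:12580  35:296  36:11618  37:9217  38:11671  39:7963
  40:9131  41:1627  42:509  43:3307  44:13101  45:4074  46:6529  47:12863
  48:1401  49:11644  50:3569  51:3379  52:2590  53:1630  54:3961  55:5428
  56:12994  57:9877  58:10902  59:7788  60:12265  61:11272  62:2305  63:7115
  64:2521  65:2256  66:8526  67:7889  68:12895  69:2657  70:7594  71:11319
  72:7484  73:333  74:9736  75:8702  76:1460  77:3957  78:5271  79:10166
  80:5574  81:12056  82:6403  83:1249  84:5678  85:2801  86:13246  87:6431
  88:2348  89:12137  90:6248  91:5168  92:2789  93:12775  94:11284  95:2776
  96:2262  97:2093  98:12131  99:12681  100:926  101:3003  102:1169  103:2538
  104:12926  105:7208  106:2837  107:1322  108:5209  109:1064  110:1751  111:5376
  112:10953  113:13124  114:8311  115:9453
Giant step factor: 10042^(-116) ≡ 6629 (mod 13337).
Scan 411·6629^i mod 13337 for i = 0, 1, …:
  i=0: 411   i=1: 3771   i=2: 4421   i=3: 5420
  i=4: 12639   i=5: 897   i=6: 11248   i=7: 9162
  i=8: 11537   i=9: 4415     …   i=57: 7603
  i=58: 13101
Match at i=58, j=44: k = 58·116 + 44 = 6772.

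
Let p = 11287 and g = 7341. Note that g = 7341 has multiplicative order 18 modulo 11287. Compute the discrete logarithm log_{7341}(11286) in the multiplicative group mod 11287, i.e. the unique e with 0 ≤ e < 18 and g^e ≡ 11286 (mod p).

9

Successive powers of 7341 modulo 11287:
  7341^0=1  7341^1=7341  7341^2=6143  7341^3=4198  7341^4=4008  7341^5=8806
  7341^6=4197  7341^7=7954  7341^8=2663  7341^9=11286
So 7341^9 ≡ 11286 (mod 11287), giving e = 9.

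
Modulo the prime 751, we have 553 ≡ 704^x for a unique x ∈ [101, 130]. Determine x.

Compute 704^101 mod 751 = 409, then multiply by 704 repeatedly:
  704^101=409  704^102=303  704^103=28  704^104=186  704^105=270
  704^106=77  704^107=136  704^108=367  704^109=24  704^110=374
  704^111=446  704^112=66  704^113=653  704^114=100  704^115=557
  704^116=106  704^117=275  704^118=593  704^119=667  704^120=193
  704^121=692  704^122=520  704^123=343  704^124=401  704^125=679
  704^126=380  704^127=164  704^128=553
Found 553 at exponent 128.

128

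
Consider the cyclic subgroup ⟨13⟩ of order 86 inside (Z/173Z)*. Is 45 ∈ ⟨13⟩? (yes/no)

45 ∈ ⟨13⟩ iff 45^86 ≡ 1 (mod 173), since |⟨13⟩| = 86.
45^86 mod 173 = 172.
Since 172 ≠ 1, 45 does not lie in the subgroup.

no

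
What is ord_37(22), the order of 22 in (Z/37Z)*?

36

The order of 22 must divide p − 1 = 36 = 2^2 · 3^2.
Divisors: 1, 2, 3, 4, 6, 9, 12, 18, 36.
Check each in increasing order: 22^1 ≡ 22;  22^2 ≡ 3;  22^3 ≡ 29;  22^4 ≡ 9;  22^6 ≡ 27;  22^9 ≡ 6;  22^12 ≡ 26;  22^18 ≡ 36;  22^36 ≡ 1.
Smallest exponent giving 1 is 36.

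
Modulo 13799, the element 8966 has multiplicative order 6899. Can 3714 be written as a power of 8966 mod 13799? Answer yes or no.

yes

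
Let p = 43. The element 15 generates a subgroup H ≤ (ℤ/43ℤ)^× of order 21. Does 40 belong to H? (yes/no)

⟨15⟩ has order 21; its elements mod 43 are {1, 4, 6, 9, 10, 11, 13, 14, 15, 16, 17, 21, 23, 24, 25, 31, 35, 36, 38, 40, 41}.
40 is in this set.

yes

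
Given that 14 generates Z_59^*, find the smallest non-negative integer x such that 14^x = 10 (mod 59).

37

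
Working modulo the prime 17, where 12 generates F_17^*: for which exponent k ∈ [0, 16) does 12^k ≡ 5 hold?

Successive powers of 12 modulo 17:
  12^0=1  12^1=12  12^2=8  12^3=11  12^4=13  12^5=3
  12^6=2  12^7=7  12^8=16  12^9=5
So 12^9 ≡ 5 (mod 17), giving k = 9.

9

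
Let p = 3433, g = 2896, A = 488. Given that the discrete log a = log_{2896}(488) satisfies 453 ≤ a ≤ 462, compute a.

Compute 2896^453 mod 3433 = 488, then multiply by 2896 repeatedly:
  2896^453=488
Found 488 at exponent 453.

453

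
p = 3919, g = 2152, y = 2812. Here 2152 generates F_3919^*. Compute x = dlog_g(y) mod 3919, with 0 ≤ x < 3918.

Baby-step giant-step with m = ceil(sqrt(3918)) = 63.
Baby table (2152^j mod 3919 for j=0..62):
  0:1  1:2152  2:2765  3:1238  4:3175  5:1783  6:315  7:3812
  8:957  9:1989  10:780  11:1228  12:1250  13:1566  14:3611  15:3414
  16:2722  17:2758  18:1850  19:3415  20:955  21:1604  22:3088  23:2671
  24:2738  25:1919  26:2981  27:3628  28:808  29:2699  30:290  31:959
  32:2374  33:2391  34:3704  35:3681  36:1213  37:322  38:3200  39:717
  40:2817  41:3410  42:1952  43:3455  44:817  45:2472  46:1661  47:344
  48:3516  49:2762  50:2620  51:2718  52:1988  53:2547  54:2382  55:12
  56:2310  57:1828  58:3099  59:2829  60:1801  61:3780  62:2635
Giant step factor: 2152^(-63) ≡ 1091 (mod 3919).
Scan 2812·1091^i mod 3919 for i = 0, 1, …:
  i=0: 2812   i=1: 3234   i=2: 1194   i=3: 1546
  i=4: 1516   i=5: 138   i=6: 1636   i=7: 1731
  i=8: 3482   i=9: 1351     …   i=47: 1036
  i=48: 1604
Match at i=48, j=21: x = 48·63 + 21 = 3045.

3045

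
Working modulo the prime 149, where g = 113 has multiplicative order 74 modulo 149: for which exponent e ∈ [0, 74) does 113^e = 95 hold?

12

Baby-step giant-step with m = ceil(sqrt(74)) = 9.
Baby table (113^j mod 149 for j=0..8):
  0:1  1:113  2:104  3:130  4:88  5:110  6:63  7:116
  8:145
Giant step factor: 113^(-9) ≡ 119 (mod 149).
Scan 95·119^i mod 149 for i = 0, 1, …:
  i=0: 95   i=1: 130
Match at i=1, j=3: e = 1·9 + 3 = 12.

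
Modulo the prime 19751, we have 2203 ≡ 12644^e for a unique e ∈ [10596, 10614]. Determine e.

Compute 12644^10596 mod 19751 = 6655, then multiply by 12644 repeatedly:
  12644^10596=6655  12644^10597=6560  12644^10598=10191  12644^10599=19231  12644^10600=2203
Found 2203 at exponent 10600.

10600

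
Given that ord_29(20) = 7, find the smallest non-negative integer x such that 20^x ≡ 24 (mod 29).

Successive powers of 20 modulo 29:
  20^0=1  20^1=20  20^2=23  20^3=25  20^4=7  20^5=24
So 20^5 ≡ 24 (mod 29), giving x = 5.

5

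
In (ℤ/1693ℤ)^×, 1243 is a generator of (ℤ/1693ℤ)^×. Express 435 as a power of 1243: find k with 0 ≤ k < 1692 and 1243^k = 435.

370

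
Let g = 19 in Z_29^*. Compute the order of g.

The order of 19 must divide p − 1 = 28 = 2^2 · 7.
Divisors: 1, 2, 4, 7, 14, 28.
Check each in increasing order: 19^1 ≡ 19;  19^2 ≡ 13;  19^4 ≡ 24;  19^7 ≡ 12;  19^14 ≡ 28;  19^28 ≡ 1.
Smallest exponent giving 1 is 28.

28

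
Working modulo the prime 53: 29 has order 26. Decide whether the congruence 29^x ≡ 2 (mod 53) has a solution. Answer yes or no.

no

2 ∈ ⟨29⟩ iff 2^26 ≡ 1 (mod 53), since |⟨29⟩| = 26.
2^26 mod 53 = 52.
Since 52 ≠ 1, 2 does not lie in the subgroup.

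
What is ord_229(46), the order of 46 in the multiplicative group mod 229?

The order of 46 must divide p − 1 = 228 = 2^2 · 3 · 19.
Divisors: 1, 2, 3, 4, 6, 12, 19, 38, 57, 76, 114, 228.
Check each in increasing order: 46^1 ≡ 46;  46^2 ≡ 55;  46^3 ≡ 11;  46^4 ≡ 48;  46^6 ≡ 121;  46^12 ≡ 214;  46^19 ≡ 95;  46^38 ≡ 94;  46^57 ≡ 228;  46^76 ≡ 134;  46^114 ≡ 1.
Smallest exponent giving 1 is 114.

114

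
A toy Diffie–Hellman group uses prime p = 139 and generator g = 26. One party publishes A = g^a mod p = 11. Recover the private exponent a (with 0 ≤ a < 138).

Baby-step giant-step with m = ceil(sqrt(138)) = 12.
Baby table (26^j mod 139 for j=0..11):
  0:1  1:26  2:120  3:62  4:83  5:73  6:91  7:3
  8:78  9:82  10:47  11:110
Giant step factor: 26^(-12) ≡ 106 (mod 139).
Scan 11·106^i mod 139 for i = 0, 1, …:
  i=0: 11   i=1: 54   i=2: 25   i=3: 9
  i=4: 120
Match at i=4, j=2: a = 4·12 + 2 = 50.

50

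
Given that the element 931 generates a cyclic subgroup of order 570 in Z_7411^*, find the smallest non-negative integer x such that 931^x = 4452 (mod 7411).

Baby-step giant-step with m = ceil(sqrt(570)) = 24.
Baby table (931^j mod 7411 for j=0..23):
  0:1  1:931  2:7085  3:345  4:2522  5:6106  6:449  7:3003
  8:1846  9:6685  10:5906  11:6935  12:1504  13:6956  14:6233  15:110
  16:6067  17:1195  18:895  19:3213  20:4670  21:4924  22:4246  23:2963
Giant step factor: 931^(-24) ≡ 4435 (mod 7411).
Scan 4452·4435^i mod 7411 for i = 0, 1, …:
  i=0: 4452   i=1: 1716   i=2: 6774   i=3: 5907
  i=4: 7071   i=5: 3944   i=6: 1680   i=7: 2745
  i=8: 5213   i=9: 4746     …   i=14: 2107
  i=15: 6685
Match at i=15, j=9: x = 15·24 + 9 = 369.

369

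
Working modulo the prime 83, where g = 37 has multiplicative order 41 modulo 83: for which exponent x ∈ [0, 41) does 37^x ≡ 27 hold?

Baby-step giant-step with m = ceil(sqrt(41)) = 7.
Baby table (37^j mod 83 for j=0..6):
  0:1  1:37  2:41  3:23  4:21  5:30  6:31
Giant step factor: 37^(-7) ≡ 11 (mod 83).
Scan 27·11^i mod 83 for i = 0, 1, …:
  i=0: 27   i=1: 48   i=2: 30
Match at i=2, j=5: x = 2·7 + 5 = 19.

19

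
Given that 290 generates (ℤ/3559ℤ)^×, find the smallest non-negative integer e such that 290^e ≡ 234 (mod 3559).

Baby-step giant-step with m = ceil(sqrt(3558)) = 60.
Baby table (290^j mod 3559 for j=0..59):
  0:1  1:290  2:2243  3:2732  4:2182  5:2837  6:601  7:3458
  8:2741  9:1233  10:1670  11:276  12:1742  13:3361  14:3083  15:761
  16:32  17:2162  18:596  19:2008  20:2203  21:1809  22:1437  23:327
  24:2296  25:307  26:55  27:1714  28:2359  29:782  30:2563  31:2998
  32:1024  33:1563  34:1277  35:194  36:2875  37:944  38:3276  39:3346
  40:2292  41:2706  42:1760  43:1463  44:749  45:111  46:159  47:3402
  48:737  49:190  50:1715  51:2649  52:3025  53:1736  54:1621  55:302
  56:2164  57:1176  58:2935  59:549
Giant step factor: 290^(-60) ≡ 467 (mod 3559).
Scan 234·467^i mod 3559 for i = 0, 1, …:
  i=0: 234   i=1: 2508   i=2: 325   i=3: 2297
  i=4: 1440   i=5: 3388   i=6: 2000   i=7: 1542
  i=8: 1196   i=9: 3328     …   i=51: 1445
  i=52: 2164
Match at i=52, j=56: e = 52·60 + 56 = 3176.

3176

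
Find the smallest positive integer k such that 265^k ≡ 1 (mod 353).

44

The order of 265 must divide p − 1 = 352 = 2^5 · 11.
Divisors: 1, 2, 4, 8, 11, 16, 22, 32, 44, 88, 176, 352.
Check each in increasing order: 265^1 ≡ 265;  265^2 ≡ 331;  265^4 ≡ 131;  265^8 ≡ 217;  265^11 ≡ 42;  265^16 ≡ 140;  265^22 ≡ 352;  265^32 ≡ 185;  265^44 ≡ 1.
Smallest exponent giving 1 is 44.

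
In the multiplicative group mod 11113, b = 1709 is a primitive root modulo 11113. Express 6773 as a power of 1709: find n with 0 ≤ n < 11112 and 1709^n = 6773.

5942

Baby-step giant-step with m = ceil(sqrt(11112)) = 106.
Baby table (1709^j mod 11113 for j=0..105):
  0:1  1:1709  2:9075  3:6540  4:8295  5:7080  6:8776  7:6747
  8:6442  9:7508  10:6770  11:1297  12:5086  13:1608  14:3161  15:1231
  16:3422  17:2760  18:4928  19:9411  20:2888  21:1420  22:4146  23:6533
  24:7445  25:10233  26:7448  27:4247  28:1334  29:1641  30:3993  31:655
  32:8095  33:9783  34:5195  35:10081  36:3279  37:2859  38:7424  39:7683
  40:5794  41:263  42:4947  43:8543  44:8618  45:3437  46:6169  47:7697
  48:7494  49:5070  50:7603  51:2430  52:7721  53:4058  54:610  55:8981
  56:1476  57:10946  58:3535  59:6956  60:8007  61:3860  62:6731  63:1324
  64:6777  65:2147  66:1933  67:2936  68:5661  69:6339  70:9289  71:5537
  72:5570  73:6402  74:5826  75:10499  76:6409  77:6676  78:7346  79:7737
  80:9176  81:1341  82:2491  83:840  84:1983  85:10595  86:3778  87:11062
  88:1745  89:3921  90:10963  91:10362  92:5649  93:8057  94:406  95:4848
  96:6047  97:10346  98:531  99:7326  100:6896  101:5484  102:3897  103:3286
  104:3709  105:4271
Giant step factor: 1709^(-106) ≡ 2617 (mod 11113).
Scan 6773·2617^i mod 11113 for i = 0, 1, …:
  i=0: 6773   i=1: 10819   i=2: 8512   i=3: 5452
  i=4: 9905   i=5: 5869   i=6: 1007   i=7: 1538
  i=8: 2040   i=9: 4440     …   i=55: 428
  i=56: 8776
Match at i=56, j=6: n = 56·106 + 6 = 5942.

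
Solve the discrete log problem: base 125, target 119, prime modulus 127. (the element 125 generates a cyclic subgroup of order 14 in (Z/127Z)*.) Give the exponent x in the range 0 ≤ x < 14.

3

Successive powers of 125 modulo 127:
  125^0=1  125^1=125  125^2=4  125^3=119
So 125^3 ≡ 119 (mod 127), giving x = 3.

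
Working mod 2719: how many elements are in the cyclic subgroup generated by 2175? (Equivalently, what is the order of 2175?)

906

The order of 2175 must divide p − 1 = 2718 = 2 · 3^2 · 151.
Divisors: 1, 2, 3, 6, 9, 18, 151, 302, 453, 906, 1359, 2718.
Check each in increasing order: 2175^1 ≡ 2175;  2175^2 ≡ 2284;  2175^3 ≡ 87;  2175^6 ≡ 2131;  2175^9 ≡ 505;  2175^18 ≡ 2158;  2175^151 ≡ 1454;  2175^302 ≡ 1453;  2175^453 ≡ 2718;  2175^906 ≡ 1.
Smallest exponent giving 1 is 906.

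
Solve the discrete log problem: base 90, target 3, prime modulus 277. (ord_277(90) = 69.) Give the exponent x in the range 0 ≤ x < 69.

13

Successive powers of 90 modulo 277:
  90^0=1  90^1=90  90^2=67  90^3=213  90^4=57  90^5=144
  90^6=218  90^7=230  90^8=202  90^9=175  90^10=238  90^11=91
  90^12=157  90^13=3
So 90^13 ≡ 3 (mod 277), giving x = 13.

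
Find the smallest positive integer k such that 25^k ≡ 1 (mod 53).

26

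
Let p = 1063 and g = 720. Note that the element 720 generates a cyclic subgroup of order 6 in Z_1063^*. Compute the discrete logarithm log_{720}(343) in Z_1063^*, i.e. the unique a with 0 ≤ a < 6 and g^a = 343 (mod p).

Successive powers of 720 modulo 1063:
  720^0=1  720^1=720  720^2=719  720^3=1062  720^4=343
So 720^4 ≡ 343 (mod 1063), giving a = 4.

4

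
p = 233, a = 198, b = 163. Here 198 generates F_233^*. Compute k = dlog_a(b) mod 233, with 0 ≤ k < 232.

217

Baby-step giant-step with m = ceil(sqrt(232)) = 16.
Baby table (198^j mod 233 for j=0..15):
  0:1  1:198  2:60  3:230  4:105  5:53  6:9  7:151
  8:74  9:206  10:13  11:11  12:81  13:194  14:200  15:223
Giant step factor: 198^(-16) ≡ 2 (mod 233).
Scan 163·2^i mod 233 for i = 0, 1, …:
  i=0: 163   i=1: 93   i=2: 186   i=3: 139
  i=4: 45   i=5: 90   i=6: 180   i=7: 127
  i=8: 21   i=9: 42   i=10: 84   i=11: 168
  i=12: 103   i=13: 206
Match at i=13, j=9: k = 13·16 + 9 = 217.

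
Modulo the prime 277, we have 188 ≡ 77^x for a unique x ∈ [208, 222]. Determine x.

208

Compute 77^208 mod 277 = 188, then multiply by 77 repeatedly:
  77^208=188
Found 188 at exponent 208.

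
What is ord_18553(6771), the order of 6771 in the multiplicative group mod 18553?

The order of 6771 must divide p − 1 = 18552 = 2^3 · 3 · 773.
Divisors: 1, 2, 3, 4, 6, 8, 12, 24, 773, 1546, 2319, 3092, 4638, 6184, 9276, 18552.
Check each in increasing order: 6771^1 ≡ 6771;  6771^2 ≡ 1978;  6771^3 ≡ 16325;  6771^4 ≡ 16354;  6771^6 ≡ 10333;  6771^8 ≡ 11821;  6771^12 ≡ 16927;  6771^24 ≡ 9350;  6771^773 ≡ 618;  6771^1546 ≡ 10864;  6771^2319 ≡ 16319;  6771^3092 ≡ 10863;  6771^4638 ≡ 18552;  6771^6184 ≡ 7689;  6771^9276 ≡ 1.
Smallest exponent giving 1 is 9276.

9276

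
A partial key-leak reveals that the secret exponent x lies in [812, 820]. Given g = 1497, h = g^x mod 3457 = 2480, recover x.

Compute 1497^812 mod 3457 = 71, then multiply by 1497 repeatedly:
  1497^812=71  1497^813=2577  1497^814=3214  1497^815=2671  1497^816=2195
  1497^817=1765  1497^818=1057  1497^819=2480
Found 2480 at exponent 819.

819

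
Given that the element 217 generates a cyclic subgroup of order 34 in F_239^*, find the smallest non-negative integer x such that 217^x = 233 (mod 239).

Successive powers of 217 modulo 239:
  217^0=1  217^1=217  217^2=6  217^3=107  217^4=36  217^5=164
  217^6=216  217^7=28  217^8=101  217^9=168  217^10=128  217^11=52
  217^12=51  217^13=73  217^14=67  217^15=199  217^16=163  217^17=238
  217^18=22  217^19=233
So 217^19 ≡ 233 (mod 239), giving x = 19.

19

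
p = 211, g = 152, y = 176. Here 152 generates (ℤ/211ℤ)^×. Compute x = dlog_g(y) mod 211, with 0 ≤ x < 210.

Baby-step giant-step with m = ceil(sqrt(210)) = 15.
Baby table (152^j mod 211 for j=0..14):
  0:1  1:152  2:105  3:135  4:53  5:38  6:79  7:192
  8:66  9:115  10:178  11:48  12:122  13:187  14:150
Giant step factor: 152^(-15) ≡ 88 (mod 211).
Scan 176·88^i mod 211 for i = 0, 1, …:
  i=0: 176   i=1: 85   i=2: 95   i=3: 131
  i=4: 134   i=5: 187
Match at i=5, j=13: x = 5·15 + 13 = 88.

88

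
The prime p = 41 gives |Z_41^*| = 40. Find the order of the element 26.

40

The order of 26 must divide p − 1 = 40 = 2^3 · 5.
Divisors: 1, 2, 4, 5, 8, 10, 20, 40.
Check each in increasing order: 26^1 ≡ 26;  26^2 ≡ 20;  26^4 ≡ 31;  26^5 ≡ 27;  26^8 ≡ 18;  26^10 ≡ 32;  26^20 ≡ 40;  26^40 ≡ 1.
Smallest exponent giving 1 is 40.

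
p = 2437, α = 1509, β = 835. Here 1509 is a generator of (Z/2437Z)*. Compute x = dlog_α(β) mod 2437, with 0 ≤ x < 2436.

2029

Baby-step giant-step with m = ceil(sqrt(2436)) = 50.
Baby table (1509^j mod 2437 for j=0..49):
  0:1  1:1509  2:923  3:1280  4:1416  5:1932  6:736  7:1789
  8:1842  9:1398  10:1577  11:1181  12:682  13:724  14:740  15:514
  16:660  17:1644  18:2367  19:1598  20:1189  21:569  22:797  23:1232
  24:2094  25:1494  26:221  27:2057  28:1712  29:188  30:1000  31:497
  32:1814  33:575  34:103  35:1896  36:26  37:242  38:2065  39:1599
  40:261  41:1492  42:2077  43:211  44:1589  45:2230  46:2010  47:1462
  48:673  49:1765
Giant step factor: 1509^(-50) ≡ 733 (mod 2437).
Scan 835·733^i mod 2437 for i = 0, 1, …:
  i=0: 835   i=1: 368   i=2: 1674   i=3: 1231
  i=4: 633   i=5: 959   i=6: 1091   i=7: 367
  i=8: 941   i=9: 82     …   i=39: 612
  i=40: 188
Match at i=40, j=29: x = 40·50 + 29 = 2029.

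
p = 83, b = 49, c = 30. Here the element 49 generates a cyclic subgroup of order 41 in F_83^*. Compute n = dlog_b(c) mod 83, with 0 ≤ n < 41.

Baby-step giant-step with m = ceil(sqrt(41)) = 7.
Baby table (49^j mod 83 for j=0..6):
  0:1  1:49  2:77  3:38  4:36  5:21  6:33
Giant step factor: 49^(-7) ≡ 27 (mod 83).
Scan 30·27^i mod 83 for i = 0, 1, …:
  i=0: 30   i=1: 63   i=2: 41   i=3: 28
  i=4: 9   i=5: 77
Match at i=5, j=2: n = 5·7 + 2 = 37.

37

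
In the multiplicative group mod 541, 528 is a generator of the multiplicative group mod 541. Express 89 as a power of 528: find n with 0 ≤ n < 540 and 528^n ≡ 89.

261

Baby-step giant-step with m = ceil(sqrt(540)) = 24.
Baby table (528^j mod 541 for j=0..23):
  0:1  1:528  2:169  3:508  4:429  5:374  6:7  7:450
  8:101  9:310  10:298  11:454  12:49  13:445  14:166  15:6
  16:463  17:473  18:343  19:410  20:80  21:42  22:536  23:65
Giant step factor: 528^(-24) ≡ 436 (mod 541).
Scan 89·436^i mod 541 for i = 0, 1, …:
  i=0: 89   i=1: 393   i=2: 392   i=3: 497
  i=4: 292   i=5: 177   i=6: 350   i=7: 38
  i=8: 338   i=9: 216   i=10: 42
Match at i=10, j=21: n = 10·24 + 21 = 261.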